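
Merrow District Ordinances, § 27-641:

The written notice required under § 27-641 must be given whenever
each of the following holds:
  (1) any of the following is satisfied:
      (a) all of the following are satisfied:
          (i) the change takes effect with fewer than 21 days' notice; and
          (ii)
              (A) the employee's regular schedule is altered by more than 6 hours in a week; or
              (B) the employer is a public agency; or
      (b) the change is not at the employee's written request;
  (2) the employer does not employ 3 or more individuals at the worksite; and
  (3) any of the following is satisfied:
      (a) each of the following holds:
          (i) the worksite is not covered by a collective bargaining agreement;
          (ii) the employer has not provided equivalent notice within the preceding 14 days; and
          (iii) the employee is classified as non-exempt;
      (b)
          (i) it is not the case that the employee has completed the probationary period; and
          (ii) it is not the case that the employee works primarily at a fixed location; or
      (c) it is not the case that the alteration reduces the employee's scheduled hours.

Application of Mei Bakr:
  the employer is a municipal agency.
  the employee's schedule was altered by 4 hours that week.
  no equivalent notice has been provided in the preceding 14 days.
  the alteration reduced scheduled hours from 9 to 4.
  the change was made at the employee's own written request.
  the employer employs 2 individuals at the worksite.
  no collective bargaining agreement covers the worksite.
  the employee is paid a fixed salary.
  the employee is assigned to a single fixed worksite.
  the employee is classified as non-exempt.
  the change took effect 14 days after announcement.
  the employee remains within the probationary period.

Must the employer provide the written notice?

(i) < 21 days' notice — satisfied.
(A) schedule shift > 6h — not met.
(B) public agency — satisfied.
So (ii) is satisfied (F OR T).
So (a) is satisfied (T AND T).
(b) not employee-requested — not met.
(1) = T OR F = true.
(2) not (≥ 3 at site) — met.
(i) no CBA — holds.
(ii) no recent notice — met.
(iii) non-exempt — met.
(a) = T AND T AND T = true.
(i) not (past probation) — satisfied.
(ii) not (fixed location) — not satisfied.
(b) = T AND F = false.
(c) not (hours reduced) — fails.
So (3) is satisfied (T OR F OR F).
So Overall is satisfied (T AND T AND T).

Yes — required.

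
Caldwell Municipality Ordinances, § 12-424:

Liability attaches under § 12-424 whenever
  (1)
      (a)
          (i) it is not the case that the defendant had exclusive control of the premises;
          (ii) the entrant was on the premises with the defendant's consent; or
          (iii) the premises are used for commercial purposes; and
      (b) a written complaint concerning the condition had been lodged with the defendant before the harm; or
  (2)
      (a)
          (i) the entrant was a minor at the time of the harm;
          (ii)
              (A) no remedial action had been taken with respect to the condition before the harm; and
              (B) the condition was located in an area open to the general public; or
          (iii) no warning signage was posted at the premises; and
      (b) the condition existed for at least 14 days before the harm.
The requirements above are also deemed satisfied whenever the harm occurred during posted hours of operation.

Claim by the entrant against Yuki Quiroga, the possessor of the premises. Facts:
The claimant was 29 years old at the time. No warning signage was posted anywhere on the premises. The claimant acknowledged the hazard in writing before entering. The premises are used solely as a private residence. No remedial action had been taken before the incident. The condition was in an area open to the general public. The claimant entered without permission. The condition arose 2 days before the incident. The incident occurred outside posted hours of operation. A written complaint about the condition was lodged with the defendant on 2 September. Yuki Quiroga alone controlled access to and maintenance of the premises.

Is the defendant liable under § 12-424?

No — not liable.

(i) not (exclusive control) — not met.
(ii) consent to enter — not satisfied.
(iii) commercial use — not met.
So (a) is not satisfied (F OR F OR F).
(b) complaint lodged — met.
(1): F AND T → false.
(i) entrant a minor — not satisfied.
(A) no remedial action — satisfied.
(B) public area — holds.
(ii): T AND T → true.
(iii) no signage posted — holds.
So (a) is satisfied (F OR T OR T).
(b) condition ≥14 days old — not satisfied.
So (2) is not satisfied (T AND F).
So Overall is not satisfied (F OR F).
Exception (during posted hours) — not satisfied.
Result: main false OR exception false → false.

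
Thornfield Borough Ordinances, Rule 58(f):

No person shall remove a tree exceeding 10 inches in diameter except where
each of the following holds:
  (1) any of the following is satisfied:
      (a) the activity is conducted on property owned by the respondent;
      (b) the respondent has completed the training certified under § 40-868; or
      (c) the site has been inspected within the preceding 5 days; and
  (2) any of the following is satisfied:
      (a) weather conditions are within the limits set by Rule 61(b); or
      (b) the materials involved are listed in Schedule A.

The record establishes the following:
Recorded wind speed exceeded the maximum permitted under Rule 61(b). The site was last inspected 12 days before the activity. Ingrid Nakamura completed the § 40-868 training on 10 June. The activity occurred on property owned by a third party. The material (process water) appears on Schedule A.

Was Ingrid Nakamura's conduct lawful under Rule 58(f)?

(a) own property — fails.
(b) training certified — met.
(c) site inspected — not met.
(1) = F OR T OR F = true.
(a) weather ok — not met.
(b) Schedule A material — holds.
(2): F OR T → true.
Overall: T AND T → true.

Yes — lawful.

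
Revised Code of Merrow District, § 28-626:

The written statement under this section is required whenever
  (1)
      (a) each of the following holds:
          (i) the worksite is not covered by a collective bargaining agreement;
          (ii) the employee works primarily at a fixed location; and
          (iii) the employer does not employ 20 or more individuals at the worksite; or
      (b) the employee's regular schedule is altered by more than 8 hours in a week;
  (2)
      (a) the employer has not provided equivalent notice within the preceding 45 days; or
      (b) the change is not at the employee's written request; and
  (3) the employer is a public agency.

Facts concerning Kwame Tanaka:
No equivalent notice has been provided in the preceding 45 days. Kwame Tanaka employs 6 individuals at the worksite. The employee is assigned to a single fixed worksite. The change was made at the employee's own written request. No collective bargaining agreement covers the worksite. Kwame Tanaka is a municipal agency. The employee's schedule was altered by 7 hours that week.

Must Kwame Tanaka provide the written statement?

Yes — required.

(i) no CBA — holds.
(ii) fixed location — satisfied.
(iii) not (≥ 20 at site) — met.
(a) = T AND T AND T = true.
(b) schedule shift > 8h — not met.
(1): T OR F → true.
(a) no recent notice — holds.
(b) not employee-requested — fails.
(2) = T OR F = true.
(3) public agency — holds.
Overall: T AND T AND T → true.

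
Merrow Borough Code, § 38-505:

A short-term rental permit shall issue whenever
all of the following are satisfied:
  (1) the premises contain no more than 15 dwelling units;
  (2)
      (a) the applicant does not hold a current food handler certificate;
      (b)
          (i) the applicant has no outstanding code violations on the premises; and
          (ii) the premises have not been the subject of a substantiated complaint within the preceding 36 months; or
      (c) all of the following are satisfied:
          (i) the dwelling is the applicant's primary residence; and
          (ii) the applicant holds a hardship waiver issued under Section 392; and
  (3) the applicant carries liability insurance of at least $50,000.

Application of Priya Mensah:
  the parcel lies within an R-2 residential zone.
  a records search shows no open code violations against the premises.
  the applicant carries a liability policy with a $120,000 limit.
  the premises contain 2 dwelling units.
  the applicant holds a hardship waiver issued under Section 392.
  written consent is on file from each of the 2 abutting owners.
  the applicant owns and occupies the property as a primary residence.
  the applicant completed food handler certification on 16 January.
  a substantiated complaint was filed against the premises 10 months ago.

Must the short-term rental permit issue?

Yes — granted.

(1) ≤ 15 units — satisfied.
(a) not (food handler cert.) — fails.
(i) no code violations — satisfied.
(ii) no complaint in 36 mo. — fails.
So (b) is not satisfied (T AND F).
(i) primary residence — satisfied.
(ii) hardship waiver — met.
(c): T AND T → true.
So (2) is satisfied (F OR F OR T).
(3) insurance ≥ $50,000 — holds.
Overall = T AND T AND T = true.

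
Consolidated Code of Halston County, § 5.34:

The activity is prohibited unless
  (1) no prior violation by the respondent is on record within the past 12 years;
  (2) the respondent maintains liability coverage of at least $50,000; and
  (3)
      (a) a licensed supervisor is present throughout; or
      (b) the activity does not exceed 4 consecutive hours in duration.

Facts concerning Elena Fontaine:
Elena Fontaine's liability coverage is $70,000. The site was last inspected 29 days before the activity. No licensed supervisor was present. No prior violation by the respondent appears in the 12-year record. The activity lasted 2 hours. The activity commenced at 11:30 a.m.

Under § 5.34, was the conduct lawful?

Yes — lawful.

(1) no prior violation — met.
(2) coverage ≥ $50,000 — satisfied.
(a) supervisor present — fails.
(b) ≤ 4 hrs duration — met.
(3): F OR T → true.
Overall: T AND T AND T → true.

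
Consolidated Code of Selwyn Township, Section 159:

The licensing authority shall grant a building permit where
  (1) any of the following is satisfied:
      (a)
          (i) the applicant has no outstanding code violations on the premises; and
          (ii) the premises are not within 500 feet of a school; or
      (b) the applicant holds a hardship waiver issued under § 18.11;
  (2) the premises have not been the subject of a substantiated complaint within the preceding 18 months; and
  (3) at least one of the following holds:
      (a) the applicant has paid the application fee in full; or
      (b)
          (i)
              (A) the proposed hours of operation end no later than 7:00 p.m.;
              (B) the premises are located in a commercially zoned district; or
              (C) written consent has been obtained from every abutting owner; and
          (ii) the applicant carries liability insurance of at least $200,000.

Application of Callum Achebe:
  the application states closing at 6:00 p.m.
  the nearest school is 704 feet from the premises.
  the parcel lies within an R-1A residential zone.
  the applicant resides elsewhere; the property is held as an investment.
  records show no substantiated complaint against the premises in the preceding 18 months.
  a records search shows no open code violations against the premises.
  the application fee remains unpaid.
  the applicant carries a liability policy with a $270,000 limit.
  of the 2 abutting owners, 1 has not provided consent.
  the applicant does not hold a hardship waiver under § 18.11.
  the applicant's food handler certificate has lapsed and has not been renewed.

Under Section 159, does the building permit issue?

(i) no code violations — holds.
(ii) ≥500 ft from school — holds.
(a) = T AND T = true.
(b) hardship waiver — not satisfied.
(1): T OR F → true.
(2) no complaint in 18 mo. — holds.
(a) fee paid — not satisfied.
(A) closes by 7 p.m. — met.
(B) commercially zoned — fails.
(C) all abutters consent — not met.
(i): T OR F OR F → true.
(ii) insurance ≥ $200,000 — satisfied.
(b) = T AND T = true.
(3) = F OR T = true.
So Overall is satisfied (T AND T AND T).

Yes — granted.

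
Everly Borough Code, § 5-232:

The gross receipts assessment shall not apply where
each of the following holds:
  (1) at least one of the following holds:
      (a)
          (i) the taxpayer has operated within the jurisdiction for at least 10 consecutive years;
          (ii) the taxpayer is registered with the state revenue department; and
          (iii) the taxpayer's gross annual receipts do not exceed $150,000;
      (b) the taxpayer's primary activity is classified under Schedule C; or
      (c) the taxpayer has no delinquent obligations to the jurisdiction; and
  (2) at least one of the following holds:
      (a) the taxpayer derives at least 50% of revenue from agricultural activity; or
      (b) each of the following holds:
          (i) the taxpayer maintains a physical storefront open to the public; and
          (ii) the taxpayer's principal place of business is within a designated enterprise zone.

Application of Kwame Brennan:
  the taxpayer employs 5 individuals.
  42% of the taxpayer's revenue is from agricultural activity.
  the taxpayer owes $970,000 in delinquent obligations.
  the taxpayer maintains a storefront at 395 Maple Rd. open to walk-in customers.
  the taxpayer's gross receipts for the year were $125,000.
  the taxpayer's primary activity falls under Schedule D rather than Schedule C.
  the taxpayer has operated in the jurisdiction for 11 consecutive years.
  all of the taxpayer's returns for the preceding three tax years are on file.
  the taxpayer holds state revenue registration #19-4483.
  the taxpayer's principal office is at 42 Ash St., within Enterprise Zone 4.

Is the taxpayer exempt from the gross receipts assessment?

Yes — exempt.

(i) ≥ 10 yrs in jurisdiction — met.
(ii) state-registered — satisfied.
(iii) receipts ≤ $150,000 — satisfied.
(a): T AND T AND T → true.
(b) Schedule C activity — not satisfied.
(c) no delinquency — not met.
(1): T OR F OR F → true.
(a) ≥50% agricultural — not met.
(i) has storefront — holds.
(ii) in enterprise zone — met.
(b) = T AND T = true.
(2): F OR T → true.
So Overall is satisfied (T AND T).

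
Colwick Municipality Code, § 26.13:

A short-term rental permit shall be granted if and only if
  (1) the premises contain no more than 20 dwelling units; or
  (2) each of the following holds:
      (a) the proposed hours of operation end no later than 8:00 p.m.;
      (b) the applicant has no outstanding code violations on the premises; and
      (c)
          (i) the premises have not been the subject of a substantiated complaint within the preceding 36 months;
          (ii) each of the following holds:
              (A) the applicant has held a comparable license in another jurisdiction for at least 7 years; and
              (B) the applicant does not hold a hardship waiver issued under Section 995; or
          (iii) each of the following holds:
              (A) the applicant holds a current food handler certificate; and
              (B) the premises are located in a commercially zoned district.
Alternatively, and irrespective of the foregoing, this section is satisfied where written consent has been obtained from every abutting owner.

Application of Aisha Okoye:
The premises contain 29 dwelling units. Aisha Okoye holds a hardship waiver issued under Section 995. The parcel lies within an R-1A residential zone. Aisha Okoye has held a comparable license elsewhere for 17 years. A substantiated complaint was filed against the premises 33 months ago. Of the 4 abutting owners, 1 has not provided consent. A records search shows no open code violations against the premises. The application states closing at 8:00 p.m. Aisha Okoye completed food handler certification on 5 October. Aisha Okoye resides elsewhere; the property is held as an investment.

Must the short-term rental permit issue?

(1) ≤ 20 units — fails.
(a) closes by 8 p.m. — holds.
(b) no code violations — met.
(i) no complaint in 36 mo. — not met.
(A) prior license ≥ 7 yr — satisfied.
(B) not (hardship waiver) — fails.
(ii): T AND F → false.
(A) food handler cert. — satisfied.
(B) commercially zoned — fails.
So (iii) is not satisfied (T AND F).
(c) = F OR F OR F = false.
So (2) is not satisfied (T AND T AND F).
Overall: F OR F → false.
Exception (all abutters consent) — not satisfied.
Result: main false OR exception false → false.

No — denied.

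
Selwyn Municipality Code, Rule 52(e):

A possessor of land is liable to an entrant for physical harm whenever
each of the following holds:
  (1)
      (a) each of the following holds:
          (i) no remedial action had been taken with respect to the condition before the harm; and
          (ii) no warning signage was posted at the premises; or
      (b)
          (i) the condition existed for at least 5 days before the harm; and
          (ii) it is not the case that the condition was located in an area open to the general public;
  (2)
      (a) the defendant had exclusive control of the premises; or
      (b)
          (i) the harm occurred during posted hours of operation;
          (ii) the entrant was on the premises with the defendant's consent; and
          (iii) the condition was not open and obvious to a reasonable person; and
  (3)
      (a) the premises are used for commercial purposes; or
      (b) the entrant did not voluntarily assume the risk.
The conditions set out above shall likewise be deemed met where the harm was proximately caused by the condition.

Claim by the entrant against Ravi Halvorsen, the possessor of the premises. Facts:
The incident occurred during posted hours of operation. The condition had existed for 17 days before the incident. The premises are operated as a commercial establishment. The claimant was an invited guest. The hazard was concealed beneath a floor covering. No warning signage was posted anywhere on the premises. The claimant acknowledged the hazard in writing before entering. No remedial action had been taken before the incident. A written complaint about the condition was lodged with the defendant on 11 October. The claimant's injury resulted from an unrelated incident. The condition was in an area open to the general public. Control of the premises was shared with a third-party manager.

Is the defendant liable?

(i) no remedial action — satisfied.
(ii) no signage posted — satisfied.
So (a) is satisfied (T AND T).
(i) condition ≥5 days old — holds.
(ii) not (public area) — not satisfied.
(b) = T AND F = false.
(1) = T OR F = true.
(a) exclusive control — not met.
(i) during posted hours — satisfied.
(ii) consent to enter — holds.
(iii) not open/obvious — met.
So (b) is satisfied (T AND T AND T).
(2): F OR T → true.
(a) commercial use — met.
(b) no assumed risk — not satisfied.
(3) = T OR F = true.
So Overall is satisfied (T AND T AND T).
Exception (proximate cause) — not satisfied.
Result: main true OR exception false → true.

Yes — liable.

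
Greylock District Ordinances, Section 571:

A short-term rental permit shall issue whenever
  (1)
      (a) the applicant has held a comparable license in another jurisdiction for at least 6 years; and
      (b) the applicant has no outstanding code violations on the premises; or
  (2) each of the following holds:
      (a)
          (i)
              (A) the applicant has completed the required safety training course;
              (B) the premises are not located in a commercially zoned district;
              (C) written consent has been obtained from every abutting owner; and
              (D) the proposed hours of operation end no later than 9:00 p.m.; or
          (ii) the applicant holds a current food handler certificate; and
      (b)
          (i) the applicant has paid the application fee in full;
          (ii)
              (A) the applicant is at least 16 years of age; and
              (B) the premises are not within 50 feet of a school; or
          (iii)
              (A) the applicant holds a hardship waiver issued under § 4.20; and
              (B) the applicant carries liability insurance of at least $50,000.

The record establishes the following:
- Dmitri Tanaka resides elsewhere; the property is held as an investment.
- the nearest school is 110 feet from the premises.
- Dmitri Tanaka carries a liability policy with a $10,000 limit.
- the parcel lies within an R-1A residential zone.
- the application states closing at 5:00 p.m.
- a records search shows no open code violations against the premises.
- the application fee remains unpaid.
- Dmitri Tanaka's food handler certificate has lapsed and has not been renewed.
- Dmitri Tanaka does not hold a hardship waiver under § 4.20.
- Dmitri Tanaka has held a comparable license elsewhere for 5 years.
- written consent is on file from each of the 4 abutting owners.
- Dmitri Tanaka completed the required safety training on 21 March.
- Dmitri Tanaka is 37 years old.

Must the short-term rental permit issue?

(a) prior license ≥ 6 yr — not met.
(b) no code violations — met.
So (1) is not satisfied (F AND T).
(A) safety training — holds.
(B) not (commercially zoned) — met.
(C) all abutters consent — satisfied.
(D) closes by 9 p.m. — satisfied.
(i): T AND T AND T AND T → true.
(ii) food handler cert. — not satisfied.
So (a) is satisfied (T OR F).
(i) fee paid — not met.
(A) age ≥ 16 — satisfied.
(B) ≥50 ft from school — holds.
So (ii) is satisfied (T AND T).
(A) hardship waiver — not satisfied.
(B) insurance ≥ $50,000 — not satisfied.
(iii) = F AND F = false.
(b) = F OR T OR F = true.
So (2) is satisfied (T AND T).
Overall: F OR T → true.

Yes — granted.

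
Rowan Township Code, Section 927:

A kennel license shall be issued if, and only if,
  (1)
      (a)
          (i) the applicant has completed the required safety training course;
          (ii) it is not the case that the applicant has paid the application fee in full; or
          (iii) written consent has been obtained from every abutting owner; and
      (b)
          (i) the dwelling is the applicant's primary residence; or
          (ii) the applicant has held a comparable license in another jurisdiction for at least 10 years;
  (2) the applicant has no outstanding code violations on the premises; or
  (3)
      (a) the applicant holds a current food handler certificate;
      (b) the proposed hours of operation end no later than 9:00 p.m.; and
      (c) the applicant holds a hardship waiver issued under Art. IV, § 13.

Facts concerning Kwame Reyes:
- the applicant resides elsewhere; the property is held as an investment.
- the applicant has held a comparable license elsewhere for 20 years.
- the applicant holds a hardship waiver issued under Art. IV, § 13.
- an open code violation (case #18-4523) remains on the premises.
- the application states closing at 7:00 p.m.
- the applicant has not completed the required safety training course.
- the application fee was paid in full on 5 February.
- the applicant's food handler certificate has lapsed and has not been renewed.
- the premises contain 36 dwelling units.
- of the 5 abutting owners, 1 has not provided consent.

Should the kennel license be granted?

(i) safety training — fails.
(ii) not (fee paid) — fails.
(iii) all abutters consent — not met.
(a) = F OR F OR F = false.
(i) primary residence — fails.
(ii) prior license ≥ 10 yr — satisfied.
So (b) is satisfied (F OR T).
(1) = F AND T = false.
(2) no code violations — not met.
(a) food handler cert. — not satisfied.
(b) closes by 9 p.m. — satisfied.
(c) hardship waiver — holds.
So (3) is not satisfied (F AND T AND T).
Overall: F OR F OR F → false.

No — denied.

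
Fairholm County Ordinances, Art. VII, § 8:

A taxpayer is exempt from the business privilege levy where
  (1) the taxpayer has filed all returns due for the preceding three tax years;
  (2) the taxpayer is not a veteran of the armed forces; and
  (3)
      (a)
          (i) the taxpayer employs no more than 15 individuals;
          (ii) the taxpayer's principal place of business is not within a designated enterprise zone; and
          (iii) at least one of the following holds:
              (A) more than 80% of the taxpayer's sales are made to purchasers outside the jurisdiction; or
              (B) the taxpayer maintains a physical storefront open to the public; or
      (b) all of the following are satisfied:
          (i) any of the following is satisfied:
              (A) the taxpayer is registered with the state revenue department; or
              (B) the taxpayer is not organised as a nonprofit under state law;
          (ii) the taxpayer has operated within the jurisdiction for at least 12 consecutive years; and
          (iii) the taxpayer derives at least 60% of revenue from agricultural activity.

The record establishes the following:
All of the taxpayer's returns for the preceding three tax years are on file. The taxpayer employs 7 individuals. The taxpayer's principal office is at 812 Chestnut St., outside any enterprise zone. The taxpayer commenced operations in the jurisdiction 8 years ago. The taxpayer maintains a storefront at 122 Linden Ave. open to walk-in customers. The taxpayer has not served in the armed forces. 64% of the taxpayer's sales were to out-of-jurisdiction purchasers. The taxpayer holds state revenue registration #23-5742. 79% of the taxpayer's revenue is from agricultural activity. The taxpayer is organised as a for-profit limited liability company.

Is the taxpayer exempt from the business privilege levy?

Yes — exempt.

(1) returns current — holds.
(2) not (veteran) — met.
(i) ≤ 15 employees — satisfied.
(ii) not (in enterprise zone) — holds.
(A) >80% out-of-jur. sales — not satisfied.
(B) has storefront — holds.
(iii) = F OR T = true.
(a): T AND T AND T → true.
(A) state-registered — holds.
(B) not (nonprofit) — satisfied.
(i) = T OR T = true.
(ii) ≥ 12 yrs in jurisdiction — fails.
(iii) ≥60% agricultural — satisfied.
So (b) is not satisfied (T AND F AND T).
(3) = T OR F = true.
Overall: T AND T AND T → true.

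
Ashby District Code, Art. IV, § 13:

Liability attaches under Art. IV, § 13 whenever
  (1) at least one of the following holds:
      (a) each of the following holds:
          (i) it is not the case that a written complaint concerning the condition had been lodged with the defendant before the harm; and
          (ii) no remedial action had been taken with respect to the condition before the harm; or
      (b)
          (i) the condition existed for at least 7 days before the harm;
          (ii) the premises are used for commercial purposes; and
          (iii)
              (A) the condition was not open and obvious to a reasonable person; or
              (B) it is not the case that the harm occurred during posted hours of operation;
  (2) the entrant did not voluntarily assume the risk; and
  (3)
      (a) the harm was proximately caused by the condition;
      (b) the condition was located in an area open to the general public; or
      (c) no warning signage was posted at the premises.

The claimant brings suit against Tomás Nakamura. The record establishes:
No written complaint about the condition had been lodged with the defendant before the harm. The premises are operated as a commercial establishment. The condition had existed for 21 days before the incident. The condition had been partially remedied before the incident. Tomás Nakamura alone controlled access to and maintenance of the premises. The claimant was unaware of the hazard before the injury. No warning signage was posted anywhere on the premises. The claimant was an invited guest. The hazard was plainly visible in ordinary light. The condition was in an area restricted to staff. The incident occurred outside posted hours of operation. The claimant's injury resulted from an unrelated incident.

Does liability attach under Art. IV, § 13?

Yes — liable.

(i) not (complaint lodged) — holds.
(ii) no remedial action — not met.
(a): T AND F → false.
(i) condition ≥7 days old — satisfied.
(ii) commercial use — satisfied.
(A) not open/obvious — fails.
(B) not (during posted hours) — met.
So (iii) is satisfied (F OR T).
So (b) is satisfied (T AND T AND T).
(1): F OR T → true.
(2) no assumed risk — holds.
(a) proximate cause — fails.
(b) public area — not satisfied.
(c) no signage posted — met.
So (3) is satisfied (F OR F OR T).
Overall = T AND T AND T = true.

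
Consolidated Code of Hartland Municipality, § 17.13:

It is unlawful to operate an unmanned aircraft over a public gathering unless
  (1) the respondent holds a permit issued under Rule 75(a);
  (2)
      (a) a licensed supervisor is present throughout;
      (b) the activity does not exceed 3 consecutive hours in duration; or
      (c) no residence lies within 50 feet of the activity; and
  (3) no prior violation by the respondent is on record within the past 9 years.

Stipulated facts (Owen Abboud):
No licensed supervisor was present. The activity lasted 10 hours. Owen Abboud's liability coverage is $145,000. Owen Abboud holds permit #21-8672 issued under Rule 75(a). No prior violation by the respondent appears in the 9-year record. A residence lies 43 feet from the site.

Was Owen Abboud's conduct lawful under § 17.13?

No — unlawful.

(1) holds permit — holds.
(a) supervisor present — fails.
(b) ≤ 3 hrs duration — fails.
(c) no residence in 50 ft — not met.
(2): F OR F OR F → false.
(3) no prior violation — met.
Overall: T AND F AND T → false.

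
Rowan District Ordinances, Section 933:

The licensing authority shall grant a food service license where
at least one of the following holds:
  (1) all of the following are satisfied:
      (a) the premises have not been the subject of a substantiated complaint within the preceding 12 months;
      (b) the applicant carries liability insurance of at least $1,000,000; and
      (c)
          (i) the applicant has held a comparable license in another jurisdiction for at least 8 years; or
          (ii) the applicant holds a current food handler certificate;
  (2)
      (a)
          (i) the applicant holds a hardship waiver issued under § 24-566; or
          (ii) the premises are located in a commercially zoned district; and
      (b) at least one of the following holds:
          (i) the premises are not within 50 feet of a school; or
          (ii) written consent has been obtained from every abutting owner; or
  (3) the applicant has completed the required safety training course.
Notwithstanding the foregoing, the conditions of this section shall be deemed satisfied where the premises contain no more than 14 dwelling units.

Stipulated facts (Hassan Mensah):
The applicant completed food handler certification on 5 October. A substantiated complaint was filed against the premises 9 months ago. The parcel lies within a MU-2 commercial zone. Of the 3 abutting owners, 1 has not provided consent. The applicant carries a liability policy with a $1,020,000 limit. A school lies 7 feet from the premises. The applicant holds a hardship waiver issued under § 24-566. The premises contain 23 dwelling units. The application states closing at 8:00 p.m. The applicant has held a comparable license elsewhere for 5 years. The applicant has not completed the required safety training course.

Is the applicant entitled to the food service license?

(a) no complaint in 12 mo. — fails.
(b) insurance ≥ $1,000,000 — holds.
(i) prior license ≥ 8 yr — fails.
(ii) food handler cert. — met.
So (c) is satisfied (F OR T).
(1) = F AND T AND T = false.
(i) hardship waiver — met.
(ii) commercially zoned — holds.
So (a) is satisfied (T OR T).
(i) ≥50 ft from school — not satisfied.
(ii) all abutters consent — fails.
(b): F OR F → false.
So (2) is not satisfied (T AND F).
(3) safety training — not met.
So Overall is not satisfied (F OR F OR F).
Exception (≤ 14 units) — not satisfied.
Result: main false OR exception false → false.

No — denied.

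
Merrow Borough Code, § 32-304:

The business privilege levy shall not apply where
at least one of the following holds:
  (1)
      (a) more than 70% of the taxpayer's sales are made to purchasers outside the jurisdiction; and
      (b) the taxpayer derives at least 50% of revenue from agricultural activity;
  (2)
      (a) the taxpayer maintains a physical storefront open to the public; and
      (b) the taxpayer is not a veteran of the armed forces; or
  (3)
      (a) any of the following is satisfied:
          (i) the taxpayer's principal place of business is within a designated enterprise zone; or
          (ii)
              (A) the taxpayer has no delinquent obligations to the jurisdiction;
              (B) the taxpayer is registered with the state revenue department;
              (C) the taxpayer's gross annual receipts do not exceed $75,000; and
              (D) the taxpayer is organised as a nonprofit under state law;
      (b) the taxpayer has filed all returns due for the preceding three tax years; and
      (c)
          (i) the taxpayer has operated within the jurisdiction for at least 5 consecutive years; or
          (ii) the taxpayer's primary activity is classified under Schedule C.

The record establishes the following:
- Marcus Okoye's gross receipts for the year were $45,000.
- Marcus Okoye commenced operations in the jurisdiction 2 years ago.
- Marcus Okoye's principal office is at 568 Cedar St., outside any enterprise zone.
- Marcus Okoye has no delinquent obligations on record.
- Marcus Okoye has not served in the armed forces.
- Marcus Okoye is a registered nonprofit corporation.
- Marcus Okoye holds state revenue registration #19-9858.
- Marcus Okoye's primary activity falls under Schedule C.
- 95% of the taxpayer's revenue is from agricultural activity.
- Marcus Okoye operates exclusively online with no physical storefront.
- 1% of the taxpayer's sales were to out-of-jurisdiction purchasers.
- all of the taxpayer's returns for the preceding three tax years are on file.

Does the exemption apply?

Yes — exempt.

(a) >70% out-of-jur. sales — fails.
(b) ≥50% agricultural — satisfied.
(1) = F AND T = false.
(a) has storefront — not met.
(b) not (veteran) — satisfied.
So (2) is not satisfied (F AND T).
(i) in enterprise zone — fails.
(A) no delinquency — holds.
(B) state-registered — met.
(C) receipts ≤ $75,000 — met.
(D) nonprofit — met.
(ii) = T AND T AND T AND T = true.
(a) = F OR T = true.
(b) returns current — holds.
(i) ≥ 5 yrs in jurisdiction — not satisfied.
(ii) Schedule C activity — met.
(c): F OR T → true.
So (3) is satisfied (T AND T AND T).
Overall: F OR F OR T → true.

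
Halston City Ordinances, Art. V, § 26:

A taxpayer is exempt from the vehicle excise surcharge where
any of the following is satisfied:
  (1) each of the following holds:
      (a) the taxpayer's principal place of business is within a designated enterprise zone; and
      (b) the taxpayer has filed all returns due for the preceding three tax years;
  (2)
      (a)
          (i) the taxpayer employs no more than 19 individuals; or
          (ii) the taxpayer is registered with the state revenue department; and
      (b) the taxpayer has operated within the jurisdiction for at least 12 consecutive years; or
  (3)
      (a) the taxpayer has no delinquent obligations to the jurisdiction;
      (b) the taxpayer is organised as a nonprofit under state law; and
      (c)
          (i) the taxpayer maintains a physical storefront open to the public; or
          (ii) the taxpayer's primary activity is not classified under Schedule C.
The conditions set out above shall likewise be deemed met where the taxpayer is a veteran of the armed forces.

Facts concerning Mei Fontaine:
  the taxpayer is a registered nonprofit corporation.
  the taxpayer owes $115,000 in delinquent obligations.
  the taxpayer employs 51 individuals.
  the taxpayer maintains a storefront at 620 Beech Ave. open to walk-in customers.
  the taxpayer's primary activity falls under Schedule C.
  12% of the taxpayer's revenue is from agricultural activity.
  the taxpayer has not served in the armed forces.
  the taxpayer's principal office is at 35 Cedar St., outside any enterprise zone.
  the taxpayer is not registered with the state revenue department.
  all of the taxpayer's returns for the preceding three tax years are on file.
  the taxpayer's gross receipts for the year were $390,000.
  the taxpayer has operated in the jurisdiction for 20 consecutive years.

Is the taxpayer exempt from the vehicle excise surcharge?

(a) in enterprise zone — not satisfied.
(b) returns current — met.
(1) = F AND T = false.
(i) ≤ 19 employees — fails.
(ii) state-registered — not satisfied.
(a) = F OR F = false.
(b) ≥ 12 yrs in jurisdiction — satisfied.
So (2) is not satisfied (F AND T).
(a) no delinquency — fails.
(b) nonprofit — satisfied.
(i) has storefront — holds.
(ii) not (Schedule C activity) — not met.
So (c) is satisfied (T OR F).
(3): F AND T AND T → false.
So Overall is not satisfied (F OR F OR F).
Exception (veteran) — not satisfied.
Result: main false OR exception false → false.

No — not exempt.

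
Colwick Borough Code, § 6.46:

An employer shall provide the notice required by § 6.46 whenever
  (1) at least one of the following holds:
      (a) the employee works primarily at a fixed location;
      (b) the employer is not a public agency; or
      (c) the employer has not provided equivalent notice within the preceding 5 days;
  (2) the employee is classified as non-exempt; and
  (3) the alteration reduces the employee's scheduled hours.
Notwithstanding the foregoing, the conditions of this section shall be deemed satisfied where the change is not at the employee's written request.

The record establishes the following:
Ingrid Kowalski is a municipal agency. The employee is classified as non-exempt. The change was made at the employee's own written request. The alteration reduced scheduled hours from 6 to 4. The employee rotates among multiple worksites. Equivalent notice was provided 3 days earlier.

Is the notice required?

(a) fixed location — not met.
(b) not (public agency) — not satisfied.
(c) no recent notice — not satisfied.
So (1) is not satisfied (F OR F OR F).
(2) non-exempt — satisfied.
(3) hours reduced — satisfied.
Overall = F AND T AND T = false.
Exception (not employee-requested) — not satisfied.
Result: main false OR exception false → false.

No — not required.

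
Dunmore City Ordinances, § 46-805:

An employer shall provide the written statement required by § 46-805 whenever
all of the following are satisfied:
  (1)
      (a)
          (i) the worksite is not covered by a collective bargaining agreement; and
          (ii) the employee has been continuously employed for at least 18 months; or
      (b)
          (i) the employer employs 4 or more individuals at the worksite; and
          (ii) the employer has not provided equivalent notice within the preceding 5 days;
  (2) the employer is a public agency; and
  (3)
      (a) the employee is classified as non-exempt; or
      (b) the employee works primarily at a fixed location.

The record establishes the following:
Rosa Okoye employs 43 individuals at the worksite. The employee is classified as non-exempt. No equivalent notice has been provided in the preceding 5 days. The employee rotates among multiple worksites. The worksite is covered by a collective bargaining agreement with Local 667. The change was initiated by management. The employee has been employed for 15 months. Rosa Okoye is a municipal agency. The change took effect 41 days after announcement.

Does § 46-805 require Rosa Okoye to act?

Yes — required.

(i) no CBA — fails.
(ii) tenure ≥ 18 mo. — fails.
(a): F AND F → false.
(i) ≥ 4 at site — met.
(ii) no recent notice — satisfied.
(b) = T AND T = true.
(1): F OR T → true.
(2) public agency — satisfied.
(a) non-exempt — holds.
(b) fixed location — not met.
(3): T OR F → true.
Overall = T AND T AND T = true.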